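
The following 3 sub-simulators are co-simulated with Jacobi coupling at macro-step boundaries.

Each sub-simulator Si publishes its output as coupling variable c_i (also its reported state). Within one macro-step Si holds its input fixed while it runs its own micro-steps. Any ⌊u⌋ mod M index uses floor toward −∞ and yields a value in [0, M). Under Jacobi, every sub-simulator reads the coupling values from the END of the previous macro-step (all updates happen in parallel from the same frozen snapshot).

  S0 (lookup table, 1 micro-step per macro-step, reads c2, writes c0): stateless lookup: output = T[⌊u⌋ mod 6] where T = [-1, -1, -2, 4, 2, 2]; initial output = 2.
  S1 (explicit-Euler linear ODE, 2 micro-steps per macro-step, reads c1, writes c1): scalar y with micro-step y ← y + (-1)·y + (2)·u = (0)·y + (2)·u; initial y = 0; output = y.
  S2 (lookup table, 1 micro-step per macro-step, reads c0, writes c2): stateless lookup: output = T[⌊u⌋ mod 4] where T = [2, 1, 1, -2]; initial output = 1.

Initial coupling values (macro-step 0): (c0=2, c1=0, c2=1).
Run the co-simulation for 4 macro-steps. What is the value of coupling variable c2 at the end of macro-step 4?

macro 1: S0 reads c2=1 → after 1×micro: -1; S1 reads c1=0 → after 2×micro: 0; S2 reads c0=2 → after 1×micro: 1 ⇒ (c0=-1, c1=0, c2=1)
macro 2: S0 reads c2=1 → after 1×micro: -1; S1 reads c1=0 → after 2×micro: 0; S2 reads c0=-1 → after 1×micro: -2 ⇒ (c0=-1, c1=0, c2=-2)
macro 3: S0 reads c2=-2 → after 1×micro: 2; S1 reads c1=0 → after 2×micro: 0; S2 reads c0=-1 → after 1×micro: -2 ⇒ (c0=2, c1=0, c2=-2)
macro 4: S0 reads c2=-2 → after 1×micro: 2; S1 reads c1=0 → after 2×micro: 0; S2 reads c0=2 → after 1×micro: 1 ⇒ (c0=2, c1=0, c2=1)

c2 at macro-step 4 = 1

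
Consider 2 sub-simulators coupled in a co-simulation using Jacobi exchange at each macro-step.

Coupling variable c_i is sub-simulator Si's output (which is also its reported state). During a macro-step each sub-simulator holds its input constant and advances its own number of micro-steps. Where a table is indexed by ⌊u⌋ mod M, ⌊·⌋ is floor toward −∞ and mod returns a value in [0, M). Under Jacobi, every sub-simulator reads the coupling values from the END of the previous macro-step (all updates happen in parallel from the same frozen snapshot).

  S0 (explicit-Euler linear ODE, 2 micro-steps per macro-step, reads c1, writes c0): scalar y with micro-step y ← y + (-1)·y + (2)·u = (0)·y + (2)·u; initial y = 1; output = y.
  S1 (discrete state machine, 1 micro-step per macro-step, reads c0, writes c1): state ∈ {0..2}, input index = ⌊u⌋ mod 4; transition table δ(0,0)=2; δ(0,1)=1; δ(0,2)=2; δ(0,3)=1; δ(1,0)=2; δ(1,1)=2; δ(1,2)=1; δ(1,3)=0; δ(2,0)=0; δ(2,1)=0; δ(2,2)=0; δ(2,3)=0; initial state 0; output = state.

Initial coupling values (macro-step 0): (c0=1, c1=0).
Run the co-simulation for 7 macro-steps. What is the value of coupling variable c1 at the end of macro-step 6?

c1 at macro-step 6 = 2

macro 1: S0 reads c1=0 → after 2×micro: 0; S1 reads c0=1 → after 1×micro: 1 ⇒ (c0=0, c1=1)
macro 2: S0 reads c1=1 → after 2×micro: 2; S1 reads c0=0 → after 1×micro: 2 ⇒ (c0=2, c1=2)
macro 3: S0 reads c1=2 → after 2×micro: 4; S1 reads c0=2 → after 1×micro: 0 ⇒ (c0=4, c1=0)
macro 4: S0 reads c1=0 → after 2×micro: 0; S1 reads c0=4 → after 1×micro: 2 ⇒ (c0=0, c1=2)
macro 5: S0 reads c1=2 → after 2×micro: 4; S1 reads c0=0 → after 1×micro: 0 ⇒ (c0=4, c1=0)
macro 6: S0 reads c1=0 → after 2×micro: 0; S1 reads c0=4 → after 1×micro: 2 ⇒ (c0=0, c1=2)
macro 7: S0 reads c1=2 → after 2×micro: 4; S1 reads c0=0 → after 1×micro: 0 ⇒ (c0=4, c1=0)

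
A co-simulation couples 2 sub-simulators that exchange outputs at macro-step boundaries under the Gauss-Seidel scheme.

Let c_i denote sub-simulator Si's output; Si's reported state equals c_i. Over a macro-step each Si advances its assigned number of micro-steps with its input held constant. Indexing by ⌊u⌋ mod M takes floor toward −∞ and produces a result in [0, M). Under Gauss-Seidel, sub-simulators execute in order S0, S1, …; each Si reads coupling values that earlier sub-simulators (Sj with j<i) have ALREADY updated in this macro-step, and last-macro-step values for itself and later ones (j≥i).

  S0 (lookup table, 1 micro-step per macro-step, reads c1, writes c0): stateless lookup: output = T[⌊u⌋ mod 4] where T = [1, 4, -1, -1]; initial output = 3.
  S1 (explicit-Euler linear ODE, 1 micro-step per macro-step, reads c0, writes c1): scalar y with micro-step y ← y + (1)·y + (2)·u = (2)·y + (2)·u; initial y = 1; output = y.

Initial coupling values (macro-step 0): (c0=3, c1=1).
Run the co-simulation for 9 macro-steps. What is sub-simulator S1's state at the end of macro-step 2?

macro 1: S0 reads c1=1 → after 1×micro: 4; S1 reads c0=4 → after 1×micro: 10 ⇒ (c0=4, c1=10)
macro 2: S0 reads c1=10 → after 1×micro: -1; S1 reads c0=-1 → after 1×micro: 18 ⇒ (c0=-1, c1=18)
macro 3: S0 reads c1=18 → after 1×micro: -1; S1 reads c0=-1 → after 1×micro: 34 ⇒ (c0=-1, c1=34)
macro 4: S0 reads c1=34 → after 1×micro: -1; S1 reads c0=-1 → after 1×micro: 66 ⇒ (c0=-1, c1=66)
macro 5: S0 reads c1=66 → after 1×micro: -1; S1 reads c0=-1 → after 1×micro: 130 ⇒ (c0=-1, c1=130)
macro 6: S0 reads c1=130 → after 1×micro: -1; S1 reads c0=-1 → after 1×micro: 258 ⇒ (c0=-1, c1=258)
macro 7: S0 reads c1=258 → after 1×micro: -1; S1 reads c0=-1 → after 1×micro: 514 ⇒ (c0=-1, c1=514)
macro 8: S0 reads c1=514 → after 1×micro: -1; S1 reads c0=-1 → after 1×micro: 1026 ⇒ (c0=-1, c1=1026)
macro 9: S0 reads c1=1026 → after 1×micro: -1; S1 reads c0=-1 → after 1×micro: 2050 ⇒ (c0=-1, c1=2050)

S1 state at macro-step 2 = 18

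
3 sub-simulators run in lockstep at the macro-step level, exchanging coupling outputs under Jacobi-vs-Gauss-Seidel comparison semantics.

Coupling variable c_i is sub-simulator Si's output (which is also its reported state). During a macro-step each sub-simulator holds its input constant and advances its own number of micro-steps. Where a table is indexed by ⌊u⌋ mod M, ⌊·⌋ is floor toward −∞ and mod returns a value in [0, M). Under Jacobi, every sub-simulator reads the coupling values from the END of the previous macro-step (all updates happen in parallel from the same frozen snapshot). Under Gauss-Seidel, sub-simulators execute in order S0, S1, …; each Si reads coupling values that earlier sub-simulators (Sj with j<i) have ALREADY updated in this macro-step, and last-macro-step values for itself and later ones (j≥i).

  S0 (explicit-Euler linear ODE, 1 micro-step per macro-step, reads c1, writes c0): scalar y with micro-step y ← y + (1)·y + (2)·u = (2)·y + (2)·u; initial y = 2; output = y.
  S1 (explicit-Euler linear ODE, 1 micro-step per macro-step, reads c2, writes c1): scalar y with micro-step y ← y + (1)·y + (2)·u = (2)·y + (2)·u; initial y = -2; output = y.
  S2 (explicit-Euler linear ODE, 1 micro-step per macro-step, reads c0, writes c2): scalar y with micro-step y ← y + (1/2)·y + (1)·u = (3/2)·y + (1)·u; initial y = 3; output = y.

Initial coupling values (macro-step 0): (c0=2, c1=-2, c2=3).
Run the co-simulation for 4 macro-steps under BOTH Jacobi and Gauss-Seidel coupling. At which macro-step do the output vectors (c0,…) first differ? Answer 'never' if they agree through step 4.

first divergence at macro-step: 1

[Jacobi] macro 1: S0 reads c1=-2 → after 1×micro: 0; S1 reads c2=3 → after 1×micro: 2; S2 reads c0=2 → after 1×micro: 13/2 ⇒ (c0=0, c1=2, c2=13/2)
[Jacobi] macro 2: S0 reads c1=2 → after 1×micro: 4; S1 reads c2=13/2 → after 1×micro: 17; S2 reads c0=0 → after 1×micro: 39/4 ⇒ (c0=4, c1=17, c2=39/4)
[Jacobi] macro 3: S0 reads c1=17 → after 1×micro: 42; S1 reads c2=39/4 → after 1×micro: 107/2; S2 reads c0=4 → after 1×micro: 149/8 ⇒ (c0=42, c1=107/2, c2=149/8)
[Jacobi] macro 4: S0 reads c1=107/2 → after 1×micro: 191; S1 reads c2=149/8 → after 1×micro: 577/4; S2 reads c0=42 → after 1×micro: 1119/16 ⇒ (c0=191, c1=577/4, c2=1119/16)
[Gauss-Seidel] macro 1: S0 reads c1=-2 → after 1×micro: 0; S1 reads c2=3 → after 1×micro: 2; S2 reads c0=0 → after 1×micro: 9/2 ⇒ (c0=0, c1=2, c2=9/2)
[Gauss-Seidel] macro 2: S0 reads c1=2 → after 1×micro: 4; S1 reads c2=9/2 → after 1×micro: 13; S2 reads c0=4 → after 1×micro: 43/4 ⇒ (c0=4, c1=13, c2=43/4)
[Gauss-Seidel] macro 3: S0 reads c1=13 → after 1×micro: 34; S1 reads c2=43/4 → after 1×micro: 95/2; S2 reads c0=34 → after 1×micro: 401/8 ⇒ (c0=34, c1=95/2, c2=401/8)
[Gauss-Seidel] macro 4: S0 reads c1=95/2 → after 1×micro: 163; S1 reads c2=401/8 → after 1×micro: 781/4; S2 reads c0=163 → after 1×micro: 3811/16 ⇒ (c0=163, c1=781/4, c2=3811/16)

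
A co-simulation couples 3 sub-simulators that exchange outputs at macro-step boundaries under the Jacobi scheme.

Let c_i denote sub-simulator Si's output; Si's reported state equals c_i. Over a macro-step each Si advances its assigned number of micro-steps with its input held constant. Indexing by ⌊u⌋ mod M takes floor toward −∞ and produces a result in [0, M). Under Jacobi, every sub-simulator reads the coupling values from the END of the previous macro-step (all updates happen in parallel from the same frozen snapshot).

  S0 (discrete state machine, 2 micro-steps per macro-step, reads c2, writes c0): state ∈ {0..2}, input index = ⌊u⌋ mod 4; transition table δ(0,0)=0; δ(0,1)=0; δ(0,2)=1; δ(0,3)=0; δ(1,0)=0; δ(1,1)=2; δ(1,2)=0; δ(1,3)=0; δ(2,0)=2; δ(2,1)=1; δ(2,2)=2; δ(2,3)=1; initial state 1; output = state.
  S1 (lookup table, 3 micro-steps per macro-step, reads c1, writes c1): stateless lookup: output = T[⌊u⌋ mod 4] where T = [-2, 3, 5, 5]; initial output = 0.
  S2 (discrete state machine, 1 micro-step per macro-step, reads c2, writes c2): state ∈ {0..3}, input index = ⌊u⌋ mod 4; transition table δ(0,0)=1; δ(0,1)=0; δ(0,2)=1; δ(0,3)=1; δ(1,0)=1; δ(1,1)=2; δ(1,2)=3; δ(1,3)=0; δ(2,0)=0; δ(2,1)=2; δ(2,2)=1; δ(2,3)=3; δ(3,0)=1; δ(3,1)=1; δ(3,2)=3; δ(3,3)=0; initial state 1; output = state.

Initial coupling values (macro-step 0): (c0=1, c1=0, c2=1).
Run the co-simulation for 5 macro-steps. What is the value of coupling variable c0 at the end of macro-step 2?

macro 1: S0 reads c2=1 → after 2×micro: 1; S1 reads c1=0 → after 3×micro: -2; S2 reads c2=1 → after 1×micro: 2 ⇒ (c0=1, c1=-2, c2=2)
macro 2: S0 reads c2=2 → after 2×micro: 1; S1 reads c1=-2 → after 3×micro: 5; S2 reads c2=2 → after 1×micro: 1 ⇒ (c0=1, c1=5, c2=1)
macro 3: S0 reads c2=1 → after 2×micro: 1; S1 reads c1=5 → after 3×micro: 3; S2 reads c2=1 → after 1×micro: 2 ⇒ (c0=1, c1=3, c2=2)
macro 4: S0 reads c2=2 → after 2×micro: 1; S1 reads c1=3 → after 3×micro: 5; S2 reads c2=2 → after 1×micro: 1 ⇒ (c0=1, c1=5, c2=1)
macro 5: S0 reads c2=1 → after 2×micro: 1; S1 reads c1=5 → after 3×micro: 3; S2 reads c2=1 → after 1×micro: 2 ⇒ (c0=1, c1=3, c2=2)

c0 at macro-step 2 = 1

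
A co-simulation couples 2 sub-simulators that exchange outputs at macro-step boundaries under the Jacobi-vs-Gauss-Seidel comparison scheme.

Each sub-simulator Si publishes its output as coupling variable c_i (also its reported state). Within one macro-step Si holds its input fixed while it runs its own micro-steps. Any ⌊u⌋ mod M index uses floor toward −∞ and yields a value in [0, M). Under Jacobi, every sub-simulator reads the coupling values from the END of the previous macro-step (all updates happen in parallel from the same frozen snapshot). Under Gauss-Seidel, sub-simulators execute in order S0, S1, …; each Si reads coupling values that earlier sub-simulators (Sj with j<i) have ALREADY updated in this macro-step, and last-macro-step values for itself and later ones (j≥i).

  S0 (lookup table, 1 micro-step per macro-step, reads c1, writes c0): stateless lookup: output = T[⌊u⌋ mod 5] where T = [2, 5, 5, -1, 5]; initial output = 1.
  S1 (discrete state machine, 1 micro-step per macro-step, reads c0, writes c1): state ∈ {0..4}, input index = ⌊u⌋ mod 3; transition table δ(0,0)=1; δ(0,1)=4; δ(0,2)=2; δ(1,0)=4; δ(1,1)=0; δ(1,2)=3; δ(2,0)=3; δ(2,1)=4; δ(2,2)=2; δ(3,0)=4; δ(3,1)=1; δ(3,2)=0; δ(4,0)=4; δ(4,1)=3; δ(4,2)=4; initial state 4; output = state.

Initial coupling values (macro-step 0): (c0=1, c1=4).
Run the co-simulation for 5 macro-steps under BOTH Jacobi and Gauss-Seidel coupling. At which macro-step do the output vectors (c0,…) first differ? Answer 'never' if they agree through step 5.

[Jacobi] macro 1: S0 reads c1=4 → after 1×micro: 5; S1 reads c0=1 → after 1×micro: 3 ⇒ (c0=5, c1=3)
[Jacobi] macro 2: S0 reads c1=3 → after 1×micro: -1; S1 reads c0=5 → after 1×micro: 0 ⇒ (c0=-1, c1=0)
[Jacobi] macro 3: S0 reads c1=0 → after 1×micro: 2; S1 reads c0=-1 → after 1×micro: 2 ⇒ (c0=2, c1=2)
[Jacobi] macro 4: S0 reads c1=2 → after 1×micro: 5; S1 reads c0=2 → after 1×micro: 2 ⇒ (c0=5, c1=2)
[Jacobi] macro 5: S0 reads c1=2 → after 1×micro: 5; S1 reads c0=5 → after 1×micro: 2 ⇒ (c0=5, c1=2)
[Gauss-Seidel] macro 1: S0 reads c1=4 → after 1×micro: 5; S1 reads c0=5 → after 1×micro: 4 ⇒ (c0=5, c1=4)
[Gauss-Seidel] macro 2: S0 reads c1=4 → after 1×micro: 5; S1 reads c0=5 → after 1×micro: 4 ⇒ (c0=5, c1=4)
[Gauss-Seidel] macro 3: S0 reads c1=4 → after 1×micro: 5; S1 reads c0=5 → after 1×micro: 4 ⇒ (c0=5, c1=4)
[Gauss-Seidel] macro 4: S0 reads c1=4 → after 1×micro: 5; S1 reads c0=5 → after 1×micro: 4 ⇒ (c0=5, c1=4)
[Gauss-Seidel] macro 5: S0 reads c1=4 → after 1×micro: 5; S1 reads c0=5 → after 1×micro: 4 ⇒ (c0=5, c1=4)

first divergence at macro-step: 1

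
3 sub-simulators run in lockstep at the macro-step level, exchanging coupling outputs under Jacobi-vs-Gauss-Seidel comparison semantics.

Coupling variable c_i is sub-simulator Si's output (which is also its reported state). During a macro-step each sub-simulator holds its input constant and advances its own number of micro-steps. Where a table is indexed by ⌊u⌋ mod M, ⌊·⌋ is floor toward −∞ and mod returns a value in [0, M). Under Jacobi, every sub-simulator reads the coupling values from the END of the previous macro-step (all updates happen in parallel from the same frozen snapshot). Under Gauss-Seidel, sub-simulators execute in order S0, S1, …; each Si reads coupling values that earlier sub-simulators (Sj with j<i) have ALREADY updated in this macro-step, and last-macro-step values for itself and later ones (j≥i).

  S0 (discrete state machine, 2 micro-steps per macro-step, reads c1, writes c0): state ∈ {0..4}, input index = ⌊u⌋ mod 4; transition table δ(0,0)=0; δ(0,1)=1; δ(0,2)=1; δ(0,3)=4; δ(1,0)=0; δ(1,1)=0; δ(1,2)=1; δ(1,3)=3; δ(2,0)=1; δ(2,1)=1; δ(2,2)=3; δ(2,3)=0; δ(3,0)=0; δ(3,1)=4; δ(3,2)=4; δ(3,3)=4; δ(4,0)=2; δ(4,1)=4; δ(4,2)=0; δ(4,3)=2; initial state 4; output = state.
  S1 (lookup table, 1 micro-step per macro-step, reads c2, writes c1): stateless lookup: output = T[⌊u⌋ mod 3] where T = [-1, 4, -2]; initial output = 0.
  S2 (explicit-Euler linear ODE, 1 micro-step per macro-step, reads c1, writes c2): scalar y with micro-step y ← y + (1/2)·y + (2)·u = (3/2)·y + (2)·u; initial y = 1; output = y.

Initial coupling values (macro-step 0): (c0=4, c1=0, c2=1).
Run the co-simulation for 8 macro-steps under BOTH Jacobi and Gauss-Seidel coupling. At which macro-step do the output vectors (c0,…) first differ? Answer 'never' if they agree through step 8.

first divergence at macro-step: 1

[Jacobi] macro 1: S0 reads c1=0 → after 2×micro: 1; S1 reads c2=1 → after 1×micro: 4; S2 reads c1=0 → after 1×micro: 3/2 ⇒ (c0=1, c1=4, c2=3/2)
[Jacobi] macro 2: S0 reads c1=4 → after 2×micro: 0; S1 reads c2=3/2 → after 1×micro: 4; S2 reads c1=4 → after 1×micro: 41/4 ⇒ (c0=0, c1=4, c2=41/4)
[Jacobi] macro 3: S0 reads c1=4 → after 2×micro: 0; S1 reads c2=41/4 → after 1×micro: 4; S2 reads c1=4 → after 1×micro: 187/8 ⇒ (c0=0, c1=4, c2=187/8)
[Jacobi] macro 4: S0 reads c1=4 → after 2×micro: 0; S1 reads c2=187/8 → after 1×micro: -2; S2 reads c1=4 → after 1×micro: 689/16 ⇒ (c0=0, c1=-2, c2=689/16)
[Jacobi] macro 5: S0 reads c1=-2 → after 2×micro: 1; S1 reads c2=689/16 → after 1×micro: 4; S2 reads c1=-2 → after 1×micro: 1939/32 ⇒ (c0=1, c1=4, c2=1939/32)
[Jacobi] macro 6: S0 reads c1=4 → after 2×micro: 0; S1 reads c2=1939/32 → after 1×micro: -1; S2 reads c1=4 → after 1×micro: 6329/64 ⇒ (c0=0, c1=-1, c2=6329/64)
[Jacobi] macro 7: S0 reads c1=-1 → after 2×micro: 2; S1 reads c2=6329/64 → after 1×micro: -2; S2 reads c1=-1 → after 1×micro: 18731/128 ⇒ (c0=2, c1=-2, c2=18731/128)
[Jacobi] macro 8: S0 reads c1=-2 → after 2×micro: 4; S1 reads c2=18731/128 → after 1×micro: -2; S2 reads c1=-2 → after 1×micro: 55169/256 ⇒ (c0=4, c1=-2, c2=55169/256)
[Gauss-Seidel] macro 1: S0 reads c1=0 → after 2×micro: 1; S1 reads c2=1 → after 1×micro: 4; S2 reads c1=4 → after 1×micro: 19/2 ⇒ (c0=1, c1=4, c2=19/2)
[Gauss-Seidel] macro 2: S0 reads c1=4 → after 2×micro: 0; S1 reads c2=19/2 → after 1×micro: -1; S2 reads c1=-1 → after 1×micro: 49/4 ⇒ (c0=0, c1=-1, c2=49/4)
[Gauss-Seidel] macro 3: S0 reads c1=-1 → after 2×micro: 2; S1 reads c2=49/4 → after 1×micro: -1; S2 reads c1=-1 → after 1×micro: 131/8 ⇒ (c0=2, c1=-1, c2=131/8)
[Gauss-Seidel] macro 4: S0 reads c1=-1 → after 2×micro: 4; S1 reads c2=131/8 → after 1×micro: 4; S2 reads c1=4 → after 1×micro: 521/16 ⇒ (c0=4, c1=4, c2=521/16)
[Gauss-Seidel] macro 5: S0 reads c1=4 → after 2×micro: 1; S1 reads c2=521/16 → after 1×micro: -2; S2 reads c1=-2 → after 1×micro: 1435/32 ⇒ (c0=1, c1=-2, c2=1435/32)
[Gauss-Seidel] macro 6: S0 reads c1=-2 → after 2×micro: 1; S1 reads c2=1435/32 → after 1×micro: -2; S2 reads c1=-2 → after 1×micro: 4049/64 ⇒ (c0=1, c1=-2, c2=4049/64)
[Gauss-Seidel] macro 7: S0 reads c1=-2 → after 2×micro: 1; S1 reads c2=4049/64 → after 1×micro: -1; S2 reads c1=-1 → after 1×micro: 11891/128 ⇒ (c0=1, c1=-1, c2=11891/128)
[Gauss-Seidel] macro 8: S0 reads c1=-1 → after 2×micro: 4; S1 reads c2=11891/128 → after 1×micro: -2; S2 reads c1=-2 → after 1×micro: 34649/256 ⇒ (c0=4, c1=-2, c2=34649/256)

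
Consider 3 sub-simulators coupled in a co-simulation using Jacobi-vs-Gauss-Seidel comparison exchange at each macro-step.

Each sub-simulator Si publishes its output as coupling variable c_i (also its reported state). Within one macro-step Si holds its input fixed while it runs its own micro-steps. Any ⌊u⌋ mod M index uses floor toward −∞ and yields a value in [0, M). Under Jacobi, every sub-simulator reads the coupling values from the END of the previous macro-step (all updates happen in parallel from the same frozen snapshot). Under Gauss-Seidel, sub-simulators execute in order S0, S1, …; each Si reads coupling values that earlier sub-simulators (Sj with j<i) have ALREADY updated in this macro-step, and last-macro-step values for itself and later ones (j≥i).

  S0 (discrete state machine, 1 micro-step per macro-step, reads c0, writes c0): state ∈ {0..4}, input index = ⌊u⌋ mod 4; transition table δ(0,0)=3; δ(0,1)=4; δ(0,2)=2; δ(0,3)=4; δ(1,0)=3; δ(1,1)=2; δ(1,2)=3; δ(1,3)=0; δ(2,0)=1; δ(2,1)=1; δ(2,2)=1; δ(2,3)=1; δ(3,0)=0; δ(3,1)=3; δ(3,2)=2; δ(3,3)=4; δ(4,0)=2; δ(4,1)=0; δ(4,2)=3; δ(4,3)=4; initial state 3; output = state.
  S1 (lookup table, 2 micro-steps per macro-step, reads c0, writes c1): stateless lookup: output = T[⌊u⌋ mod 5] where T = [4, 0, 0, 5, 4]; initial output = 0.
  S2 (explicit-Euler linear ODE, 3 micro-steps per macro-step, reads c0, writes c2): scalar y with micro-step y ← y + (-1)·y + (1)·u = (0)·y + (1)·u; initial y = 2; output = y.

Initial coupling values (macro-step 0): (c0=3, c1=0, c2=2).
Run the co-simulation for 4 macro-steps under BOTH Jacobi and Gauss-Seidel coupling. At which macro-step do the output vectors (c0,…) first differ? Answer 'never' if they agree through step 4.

first divergence at macro-step: 1

[Jacobi] macro 1: S0 reads c0=3 → after 1×micro: 4; S1 reads c0=3 → after 2×micro: 5; S2 reads c0=3 → after 3×micro: 3 ⇒ (c0=4, c1=5, c2=3)
[Jacobi] macro 2: S0 reads c0=4 → after 1×micro: 2; S1 reads c0=4 → after 2×micro: 4; S2 reads c0=4 → after 3×micro: 4 ⇒ (c0=2, c1=4, c2=4)
[Jacobi] macro 3: S0 reads c0=2 → after 1×micro: 1; S1 reads c0=2 → after 2×micro: 0; S2 reads c0=2 → after 3×micro: 2 ⇒ (c0=1, c1=0, c2=2)
[Jacobi] macro 4: S0 reads c0=1 → after 1×micro: 2; S1 reads c0=1 → after 2×micro: 0; S2 reads c0=1 → after 3×micro: 1 ⇒ (c0=2, c1=0, c2=1)
[Gauss-Seidel] macro 1: S0 reads c0=3 → after 1×micro: 4; S1 reads c0=4 → after 2×micro: 4; S2 reads c0=4 → after 3×micro: 4 ⇒ (c0=4, c1=4, c2=4)
[Gauss-Seidel] macro 2: S0 reads c0=4 → after 1×micro: 2; S1 reads c0=2 → after 2×micro: 0; S2 reads c0=2 → after 3×micro: 2 ⇒ (c0=2, c1=0, c2=2)
[Gauss-Seidel] macro 3: S0 reads c0=2 → after 1×micro: 1; S1 reads c0=1 → after 2×micro: 0; S2 reads c0=1 → after 3×micro: 1 ⇒ (c0=1, c1=0, c2=1)
[Gauss-Seidel] macro 4: S0 reads c0=1 → after 1×micro: 2; S1 reads c0=2 → after 2×micro: 0; S2 reads c0=2 → after 3×micro: 2 ⇒ (c0=2, c1=0, c2=2)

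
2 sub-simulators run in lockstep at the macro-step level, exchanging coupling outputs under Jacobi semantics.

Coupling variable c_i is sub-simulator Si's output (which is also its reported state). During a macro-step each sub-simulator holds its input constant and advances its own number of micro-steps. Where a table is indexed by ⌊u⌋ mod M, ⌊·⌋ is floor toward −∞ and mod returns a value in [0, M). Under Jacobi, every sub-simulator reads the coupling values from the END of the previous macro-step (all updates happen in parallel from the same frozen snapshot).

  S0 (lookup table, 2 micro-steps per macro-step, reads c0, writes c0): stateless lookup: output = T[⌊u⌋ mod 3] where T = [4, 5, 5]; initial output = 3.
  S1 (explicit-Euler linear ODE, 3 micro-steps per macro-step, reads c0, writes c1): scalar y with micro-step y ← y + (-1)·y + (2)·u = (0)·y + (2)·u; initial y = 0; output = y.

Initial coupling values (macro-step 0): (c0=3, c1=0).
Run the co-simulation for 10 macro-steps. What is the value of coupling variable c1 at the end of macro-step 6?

c1 at macro-step 6 = 10

macro 1: S0 reads c0=3 → after 2×micro: 4; S1 reads c0=3 → after 3×micro: 6 ⇒ (c0=4, c1=6)
macro 2: S0 reads c0=4 → after 2×micro: 5; S1 reads c0=4 → after 3×micro: 8 ⇒ (c0=5, c1=8)
macro 3: S0 reads c0=5 → after 2×micro: 5; S1 reads c0=5 → after 3×micro: 10 ⇒ (c0=5, c1=10)
macro 4: S0 reads c0=5 → after 2×micro: 5; S1 reads c0=5 → after 3×micro: 10 ⇒ (c0=5, c1=10)
macro 5: S0 reads c0=5 → after 2×micro: 5; S1 reads c0=5 → after 3×micro: 10 ⇒ (c0=5, c1=10)
macro 6: S0 reads c0=5 → after 2×micro: 5; S1 reads c0=5 → after 3×micro: 10 ⇒ (c0=5, c1=10)
macro 7: S0 reads c0=5 → after 2×micro: 5; S1 reads c0=5 → after 3×micro: 10 ⇒ (c0=5, c1=10)
macro 8: S0 reads c0=5 → after 2×micro: 5; S1 reads c0=5 → after 3×micro: 10 ⇒ (c0=5, c1=10)
macro 9: S0 reads c0=5 → after 2×micro: 5; S1 reads c0=5 → after 3×micro: 10 ⇒ (c0=5, c1=10)
macro 10: S0 reads c0=5 → after 2×micro: 5; S1 reads c0=5 → after 3×micro: 10 ⇒ (c0=5, c1=10)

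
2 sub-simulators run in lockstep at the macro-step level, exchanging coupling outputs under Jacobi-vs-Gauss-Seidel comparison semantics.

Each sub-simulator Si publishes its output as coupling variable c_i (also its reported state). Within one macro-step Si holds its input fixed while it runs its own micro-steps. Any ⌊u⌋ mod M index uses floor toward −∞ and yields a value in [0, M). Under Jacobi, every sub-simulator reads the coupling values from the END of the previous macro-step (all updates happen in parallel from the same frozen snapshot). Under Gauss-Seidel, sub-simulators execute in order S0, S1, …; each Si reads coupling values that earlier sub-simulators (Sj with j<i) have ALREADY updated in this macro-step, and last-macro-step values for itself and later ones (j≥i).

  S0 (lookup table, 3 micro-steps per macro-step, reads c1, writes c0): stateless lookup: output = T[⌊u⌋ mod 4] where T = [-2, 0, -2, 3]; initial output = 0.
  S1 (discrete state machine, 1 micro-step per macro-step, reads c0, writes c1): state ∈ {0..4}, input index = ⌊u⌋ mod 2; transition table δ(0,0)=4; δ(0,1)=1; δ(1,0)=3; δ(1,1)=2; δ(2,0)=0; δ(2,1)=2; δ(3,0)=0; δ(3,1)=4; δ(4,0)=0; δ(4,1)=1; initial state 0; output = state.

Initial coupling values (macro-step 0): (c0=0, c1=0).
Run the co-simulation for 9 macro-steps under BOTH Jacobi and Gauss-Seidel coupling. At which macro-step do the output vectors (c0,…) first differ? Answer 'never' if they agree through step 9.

first divergence at macro-step: never

[Jacobi] macro 1: S0 reads c1=0 → after 3×micro: -2; S1 reads c0=0 → after 1×micro: 4 ⇒ (c0=-2, c1=4)
[Jacobi] macro 2: S0 reads c1=4 → after 3×micro: -2; S1 reads c0=-2 → after 1×micro: 0 ⇒ (c0=-2, c1=0)
[Jacobi] macro 3: S0 reads c1=0 → after 3×micro: -2; S1 reads c0=-2 → after 1×micro: 4 ⇒ (c0=-2, c1=4)
[Jacobi] macro 4: S0 reads c1=4 → after 3×micro: -2; S1 reads c0=-2 → after 1×micro: 0 ⇒ (c0=-2, c1=0)
[Jacobi] macro 5: S0 reads c1=0 → after 3×micro: -2; S1 reads c0=-2 → after 1×micro: 4 ⇒ (c0=-2, c1=4)
[Jacobi] macro 6: S0 reads c1=4 → after 3×micro: -2; S1 reads c0=-2 → after 1×micro: 0 ⇒ (c0=-2, c1=0)
[Jacobi] macro 7: S0 reads c1=0 → after 3×micro: -2; S1 reads c0=-2 → after 1×micro: 4 ⇒ (c0=-2, c1=4)
[Jacobi] macro 8: S0 reads c1=4 → after 3×micro: -2; S1 reads c0=-2 → after 1×micro: 0 ⇒ (c0=-2, c1=0)
[Jacobi] macro 9: S0 reads c1=0 → after 3×micro: -2; S1 reads c0=-2 → after 1×micro: 4 ⇒ (c0=-2, c1=4)
[Gauss-Seidel] macro 1: S0 reads c1=0 → after 3×micro: -2; S1 reads c0=-2 → after 1×micro: 4 ⇒ (c0=-2, c1=4)
[Gauss-Seidel] macro 2: S0 reads c1=4 → after 3×micro: -2; S1 reads c0=-2 → after 1×micro: 0 ⇒ (c0=-2, c1=0)
[Gauss-Seidel] macro 3: S0 reads c1=0 → after 3×micro: -2; S1 reads c0=-2 → after 1×micro: 4 ⇒ (c0=-2, c1=4)
[Gauss-Seidel] macro 4: S0 reads c1=4 → after 3×micro: -2; S1 reads c0=-2 → after 1×micro: 0 ⇒ (c0=-2, c1=0)
[Gauss-Seidel] macro 5: S0 reads c1=0 → after 3×micro: -2; S1 reads c0=-2 → after 1×micro: 4 ⇒ (c0=-2, c1=4)
[Gauss-Seidel] macro 6: S0 reads c1=4 → after 3×micro: -2; S1 reads c0=-2 → after 1×micro: 0 ⇒ (c0=-2, c1=0)
[Gauss-Seidel] macro 7: S0 reads c1=0 → after 3×micro: -2; S1 reads c0=-2 → after 1×micro: 4 ⇒ (c0=-2, c1=4)
[Gauss-Seidel] macro 8: S0 reads c1=4 → after 3×micro: -2; S1 reads c0=-2 → after 1×micro: 0 ⇒ (c0=-2, c1=0)
[Gauss-Seidel] macro 9: S0 reads c1=0 → after 3×micro: -2; S1 reads c0=-2 → after 1×micro: 4 ⇒ (c0=-2, c1=4)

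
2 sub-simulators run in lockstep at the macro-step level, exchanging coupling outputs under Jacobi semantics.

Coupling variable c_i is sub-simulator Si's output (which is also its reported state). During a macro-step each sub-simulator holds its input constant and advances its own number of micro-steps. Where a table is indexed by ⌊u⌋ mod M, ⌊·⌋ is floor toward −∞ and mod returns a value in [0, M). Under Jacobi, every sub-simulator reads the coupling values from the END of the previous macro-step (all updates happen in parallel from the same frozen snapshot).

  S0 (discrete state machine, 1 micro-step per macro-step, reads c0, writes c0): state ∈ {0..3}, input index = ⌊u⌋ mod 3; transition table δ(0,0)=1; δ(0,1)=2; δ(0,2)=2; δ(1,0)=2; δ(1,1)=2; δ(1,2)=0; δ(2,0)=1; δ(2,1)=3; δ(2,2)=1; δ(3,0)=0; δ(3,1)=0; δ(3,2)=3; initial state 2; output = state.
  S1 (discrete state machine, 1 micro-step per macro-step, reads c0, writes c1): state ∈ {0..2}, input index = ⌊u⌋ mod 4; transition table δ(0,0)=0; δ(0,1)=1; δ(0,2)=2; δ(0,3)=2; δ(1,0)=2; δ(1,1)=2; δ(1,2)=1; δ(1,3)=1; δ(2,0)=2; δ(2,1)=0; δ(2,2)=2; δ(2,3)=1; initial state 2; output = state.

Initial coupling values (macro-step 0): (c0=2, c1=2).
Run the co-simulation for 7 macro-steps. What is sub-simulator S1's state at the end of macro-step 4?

macro 1: S0 reads c0=2 → after 1×micro: 1; S1 reads c0=2 → after 1×micro: 2 ⇒ (c0=1, c1=2)
macro 2: S0 reads c0=1 → after 1×micro: 2; S1 reads c0=1 → after 1×micro: 0 ⇒ (c0=2, c1=0)
macro 3: S0 reads c0=2 → after 1×micro: 1; S1 reads c0=2 → after 1×micro: 2 ⇒ (c0=1, c1=2)
macro 4: S0 reads c0=1 → after 1×micro: 2; S1 reads c0=1 → after 1×micro: 0 ⇒ (c0=2, c1=0)
macro 5: S0 reads c0=2 → after 1×micro: 1; S1 reads c0=2 → after 1×micro: 2 ⇒ (c0=1, c1=2)
macro 6: S0 reads c0=1 → after 1×micro: 2; S1 reads c0=1 → after 1×micro: 0 ⇒ (c0=2, c1=0)
macro 7: S0 reads c0=2 → after 1×micro: 1; S1 reads c0=2 → after 1×micro: 2 ⇒ (c0=1, c1=2)

S1 state at macro-step 4 = 0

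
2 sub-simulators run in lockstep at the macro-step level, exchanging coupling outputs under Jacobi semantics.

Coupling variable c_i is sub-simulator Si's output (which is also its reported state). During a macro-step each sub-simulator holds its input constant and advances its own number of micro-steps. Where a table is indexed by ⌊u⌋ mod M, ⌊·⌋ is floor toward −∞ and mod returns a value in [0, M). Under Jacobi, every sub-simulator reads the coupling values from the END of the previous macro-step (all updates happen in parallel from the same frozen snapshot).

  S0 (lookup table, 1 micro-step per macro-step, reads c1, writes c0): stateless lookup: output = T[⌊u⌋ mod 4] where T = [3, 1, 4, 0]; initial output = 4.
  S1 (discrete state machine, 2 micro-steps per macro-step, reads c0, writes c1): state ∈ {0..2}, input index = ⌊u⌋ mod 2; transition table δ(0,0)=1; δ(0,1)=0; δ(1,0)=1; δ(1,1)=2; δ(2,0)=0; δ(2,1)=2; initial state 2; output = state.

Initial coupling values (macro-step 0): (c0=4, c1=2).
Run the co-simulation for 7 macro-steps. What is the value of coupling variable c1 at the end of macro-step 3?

c1 at macro-step 3 = 2

macro 1: S0 reads c1=2 → after 1×micro: 4; S1 reads c0=4 → after 2×micro: 1 ⇒ (c0=4, c1=1)
macro 2: S0 reads c1=1 → after 1×micro: 1; S1 reads c0=4 → after 2×micro: 1 ⇒ (c0=1, c1=1)
macro 3: S0 reads c1=1 → after 1×micro: 1; S1 reads c0=1 → after 2×micro: 2 ⇒ (c0=1, c1=2)
macro 4: S0 reads c1=2 → after 1×micro: 4; S1 reads c0=1 → after 2×micro: 2 ⇒ (c0=4, c1=2)
macro 5: S0 reads c1=2 → after 1×micro: 4; S1 reads c0=4 → after 2×micro: 1 ⇒ (c0=4, c1=1)
macro 6: S0 reads c1=1 → after 1×micro: 1; S1 reads c0=4 → after 2×micro: 1 ⇒ (c0=1, c1=1)
macro 7: S0 reads c1=1 → after 1×micro: 1; S1 reads c0=1 → after 2×micro: 2 ⇒ (c0=1, c1=2)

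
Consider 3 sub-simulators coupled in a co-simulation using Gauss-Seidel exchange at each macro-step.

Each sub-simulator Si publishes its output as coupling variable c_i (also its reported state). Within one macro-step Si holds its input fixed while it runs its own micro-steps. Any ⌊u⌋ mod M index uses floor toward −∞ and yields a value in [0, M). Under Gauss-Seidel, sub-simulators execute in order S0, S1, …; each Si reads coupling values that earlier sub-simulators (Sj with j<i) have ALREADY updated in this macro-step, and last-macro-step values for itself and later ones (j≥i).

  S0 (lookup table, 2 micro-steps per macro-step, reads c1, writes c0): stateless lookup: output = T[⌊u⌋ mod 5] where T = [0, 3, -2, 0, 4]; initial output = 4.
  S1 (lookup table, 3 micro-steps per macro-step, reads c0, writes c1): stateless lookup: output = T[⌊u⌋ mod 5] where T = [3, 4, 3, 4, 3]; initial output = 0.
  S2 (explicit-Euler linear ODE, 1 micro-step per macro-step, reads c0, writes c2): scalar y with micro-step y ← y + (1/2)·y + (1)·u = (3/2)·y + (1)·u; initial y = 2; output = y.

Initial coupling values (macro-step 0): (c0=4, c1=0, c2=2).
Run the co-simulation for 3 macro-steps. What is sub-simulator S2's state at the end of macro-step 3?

S2 state at macro-step 3 = 27/4

macro 1: S0 reads c1=0 → after 2×micro: 0; S1 reads c0=0 → after 3×micro: 3; S2 reads c0=0 → after 1×micro: 3 ⇒ (c0=0, c1=3, c2=3)
macro 2: S0 reads c1=3 → after 2×micro: 0; S1 reads c0=0 → after 3×micro: 3; S2 reads c0=0 → after 1×micro: 9/2 ⇒ (c0=0, c1=3, c2=9/2)
macro 3: S0 reads c1=3 → after 2×micro: 0; S1 reads c0=0 → after 3×micro: 3; S2 reads c0=0 → after 1×micro: 27/4 ⇒ (c0=0, c1=3, c2=27/4)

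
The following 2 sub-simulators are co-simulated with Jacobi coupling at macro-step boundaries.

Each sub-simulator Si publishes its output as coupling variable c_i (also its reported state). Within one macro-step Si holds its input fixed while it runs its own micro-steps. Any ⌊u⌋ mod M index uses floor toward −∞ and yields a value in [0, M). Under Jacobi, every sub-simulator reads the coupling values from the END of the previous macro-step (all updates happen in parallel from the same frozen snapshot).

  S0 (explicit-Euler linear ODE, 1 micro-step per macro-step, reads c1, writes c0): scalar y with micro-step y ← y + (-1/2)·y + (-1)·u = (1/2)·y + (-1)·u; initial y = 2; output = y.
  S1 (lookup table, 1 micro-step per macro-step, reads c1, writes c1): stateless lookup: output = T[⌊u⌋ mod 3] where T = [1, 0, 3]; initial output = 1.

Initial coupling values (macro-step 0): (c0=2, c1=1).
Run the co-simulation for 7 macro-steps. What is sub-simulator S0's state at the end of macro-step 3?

S0 state at macro-step 3 = -1

macro 1: S0 reads c1=1 → after 1×micro: 0; S1 reads c1=1 → after 1×micro: 0 ⇒ (c0=0, c1=0)
macro 2: S0 reads c1=0 → after 1×micro: 0; S1 reads c1=0 → after 1×micro: 1 ⇒ (c0=0, c1=1)
macro 3: S0 reads c1=1 → after 1×micro: -1; S1 reads c1=1 → after 1×micro: 0 ⇒ (c0=-1, c1=0)
macro 4: S0 reads c1=0 → after 1×micro: -1/2; S1 reads c1=0 → after 1×micro: 1 ⇒ (c0=-1/2, c1=1)
macro 5: S0 reads c1=1 → after 1×micro: -5/4; S1 reads c1=1 → after 1×micro: 0 ⇒ (c0=-5/4, c1=0)
macro 6: S0 reads c1=0 → after 1×micro: -5/8; S1 reads c1=0 → after 1×micro: 1 ⇒ (c0=-5/8, c1=1)
macro 7: S0 reads c1=1 → after 1×micro: -21/16; S1 reads c1=1 → after 1×micro: 0 ⇒ (c0=-21/16, c1=0)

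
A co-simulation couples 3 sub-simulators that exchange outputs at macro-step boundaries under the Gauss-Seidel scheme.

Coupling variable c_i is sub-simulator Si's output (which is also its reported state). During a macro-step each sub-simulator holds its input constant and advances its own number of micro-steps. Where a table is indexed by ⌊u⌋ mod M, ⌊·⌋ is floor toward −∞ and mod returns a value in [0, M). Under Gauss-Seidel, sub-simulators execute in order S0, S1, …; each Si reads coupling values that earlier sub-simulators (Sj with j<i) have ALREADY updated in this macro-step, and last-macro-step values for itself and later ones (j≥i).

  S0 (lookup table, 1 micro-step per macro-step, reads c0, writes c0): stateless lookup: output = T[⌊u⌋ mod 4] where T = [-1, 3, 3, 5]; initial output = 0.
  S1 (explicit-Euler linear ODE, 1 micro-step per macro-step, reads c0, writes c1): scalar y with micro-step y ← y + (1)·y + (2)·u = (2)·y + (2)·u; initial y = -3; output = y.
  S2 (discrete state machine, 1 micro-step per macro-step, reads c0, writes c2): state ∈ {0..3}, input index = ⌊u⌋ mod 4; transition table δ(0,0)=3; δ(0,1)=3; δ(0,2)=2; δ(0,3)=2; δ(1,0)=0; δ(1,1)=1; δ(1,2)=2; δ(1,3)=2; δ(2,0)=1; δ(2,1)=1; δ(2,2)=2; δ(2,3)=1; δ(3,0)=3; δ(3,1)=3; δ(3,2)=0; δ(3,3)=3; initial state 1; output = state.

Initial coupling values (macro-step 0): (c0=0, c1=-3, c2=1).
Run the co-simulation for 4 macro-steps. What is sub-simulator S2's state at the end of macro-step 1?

S2 state at macro-step 1 = 2

macro 1: S0 reads c0=0 → after 1×micro: -1; S1 reads c0=-1 → after 1×micro: -8; S2 reads c0=-1 → after 1×micro: 2 ⇒ (c0=-1, c1=-8, c2=2)
macro 2: S0 reads c0=-1 → after 1×micro: 5; S1 reads c0=5 → after 1×micro: -6; S2 reads c0=5 → after 1×micro: 1 ⇒ (c0=5, c1=-6, c2=1)
macro 3: S0 reads c0=5 → after 1×micro: 3; S1 reads c0=3 → after 1×micro: -6; S2 reads c0=3 → after 1×micro: 2 ⇒ (c0=3, c1=-6, c2=2)
macro 4: S0 reads c0=3 → after 1×micro: 5; S1 reads c0=5 → after 1×micro: -2; S2 reads c0=5 → after 1×micro: 1 ⇒ (c0=5, c1=-2, c2=1)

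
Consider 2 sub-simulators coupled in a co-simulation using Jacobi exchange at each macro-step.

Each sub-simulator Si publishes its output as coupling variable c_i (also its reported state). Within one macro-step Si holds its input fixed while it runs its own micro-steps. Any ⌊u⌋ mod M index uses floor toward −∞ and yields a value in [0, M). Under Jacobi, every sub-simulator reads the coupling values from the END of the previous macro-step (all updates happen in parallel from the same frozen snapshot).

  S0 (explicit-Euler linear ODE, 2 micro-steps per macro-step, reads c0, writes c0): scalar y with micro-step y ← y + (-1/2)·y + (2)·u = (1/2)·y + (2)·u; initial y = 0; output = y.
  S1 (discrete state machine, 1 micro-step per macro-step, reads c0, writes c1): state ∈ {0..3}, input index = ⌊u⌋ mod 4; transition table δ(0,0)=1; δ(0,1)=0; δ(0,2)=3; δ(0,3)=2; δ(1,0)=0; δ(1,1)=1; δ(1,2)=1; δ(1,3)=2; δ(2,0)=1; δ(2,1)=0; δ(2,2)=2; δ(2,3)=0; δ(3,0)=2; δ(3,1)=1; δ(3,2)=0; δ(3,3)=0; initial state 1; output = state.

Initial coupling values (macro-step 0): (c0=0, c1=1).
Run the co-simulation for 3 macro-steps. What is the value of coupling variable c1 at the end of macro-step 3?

c1 at macro-step 3 = 0

macro 1: S0 reads c0=0 → after 2×micro: 0; S1 reads c0=0 → after 1×micro: 0 ⇒ (c0=0, c1=0)
macro 2: S0 reads c0=0 → after 2×micro: 0; S1 reads c0=0 → after 1×micro: 1 ⇒ (c0=0, c1=1)
macro 3: S0 reads c0=0 → after 2×micro: 0; S1 reads c0=0 → after 1×micro: 0 ⇒ (c0=0, c1=0)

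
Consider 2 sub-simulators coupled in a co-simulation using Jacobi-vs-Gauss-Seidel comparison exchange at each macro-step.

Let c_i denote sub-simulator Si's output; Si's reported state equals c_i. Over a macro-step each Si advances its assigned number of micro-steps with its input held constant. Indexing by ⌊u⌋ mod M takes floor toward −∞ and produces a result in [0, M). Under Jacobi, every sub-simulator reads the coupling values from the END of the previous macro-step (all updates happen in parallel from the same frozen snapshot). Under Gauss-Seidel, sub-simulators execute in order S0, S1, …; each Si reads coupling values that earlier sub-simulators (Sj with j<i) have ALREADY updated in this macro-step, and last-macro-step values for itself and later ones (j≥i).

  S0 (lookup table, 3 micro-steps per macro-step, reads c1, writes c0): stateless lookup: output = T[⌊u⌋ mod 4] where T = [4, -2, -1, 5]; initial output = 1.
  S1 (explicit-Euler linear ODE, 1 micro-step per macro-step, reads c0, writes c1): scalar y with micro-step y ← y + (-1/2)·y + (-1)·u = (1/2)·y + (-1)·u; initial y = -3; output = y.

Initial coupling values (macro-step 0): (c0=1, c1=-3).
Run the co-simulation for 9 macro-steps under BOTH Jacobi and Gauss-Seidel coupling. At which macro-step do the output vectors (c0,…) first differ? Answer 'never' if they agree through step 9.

[Jacobi] macro 1: S0 reads c1=-3 → after 3×micro: -2; S1 reads c0=1 → after 1×micro: -5/2 ⇒ (c0=-2, c1=-5/2)
[Jacobi] macro 2: S0 reads c1=-5/2 → after 3×micro: -2; S1 reads c0=-2 → after 1×micro: 3/4 ⇒ (c0=-2, c1=3/4)
[Jacobi] macro 3: S0 reads c1=3/4 → after 3×micro: 4; S1 reads c0=-2 → after 1×micro: 19/8 ⇒ (c0=4, c1=19/8)
[Jacobi] macro 4: S0 reads c1=19/8 → after 3×micro: -1; S1 reads c0=4 → after 1×micro: -45/16 ⇒ (c0=-1, c1=-45/16)
[Jacobi] macro 5: S0 reads c1=-45/16 → after 3×micro: -2; S1 reads c0=-1 → after 1×micro: -13/32 ⇒ (c0=-2, c1=-13/32)
[Jacobi] macro 6: S0 reads c1=-13/32 → after 3×micro: 5; S1 reads c0=-2 → after 1×micro: 115/64 ⇒ (c0=5, c1=115/64)
[Jacobi] macro 7: S0 reads c1=115/64 → after 3×micro: -2; S1 reads c0=5 → after 1×micro: -525/128 ⇒ (c0=-2, c1=-525/128)
[Jacobi] macro 8: S0 reads c1=-525/128 → after 3×micro: 5; S1 reads c0=-2 → after 1×micro: -13/256 ⇒ (c0=5, c1=-13/256)
[Jacobi] macro 9: S0 reads c1=-13/256 → after 3×micro: 5; S1 reads c0=5 → after 1×micro: -2573/512 ⇒ (c0=5, c1=-2573/512)
[Gauss-Seidel] macro 1: S0 reads c1=-3 → after 3×micro: -2; S1 reads c0=-2 → after 1×micro: 1/2 ⇒ (c0=-2, c1=1/2)
[Gauss-Seidel] macro 2: S0 reads c1=1/2 → after 3×micro: 4; S1 reads c0=4 → after 1×micro: -15/4 ⇒ (c0=4, c1=-15/4)
[Gauss-Seidel] macro 3: S0 reads c1=-15/4 → after 3×micro: 4; S1 reads c0=4 → after 1×micro: -47/8 ⇒ (c0=4, c1=-47/8)
[Gauss-Seidel] macro 4: S0 reads c1=-47/8 → after 3×micro: -1; S1 reads c0=-1 → after 1×micro: -31/16 ⇒ (c0=-1, c1=-31/16)
[Gauss-Seidel] macro 5: S0 reads c1=-31/16 → after 3×micro: -1; S1 reads c0=-1 → after 1×micro: 1/32 ⇒ (c0=-1, c1=1/32)
[Gauss-Seidel] macro 6: S0 reads c1=1/32 → after 3×micro: 4; S1 reads c0=4 → after 1×micro: -255/64 ⇒ (c0=4, c1=-255/64)
[Gauss-Seidel] macro 7: S0 reads c1=-255/64 → after 3×micro: 4; S1 reads c0=4 → after 1×micro: -767/128 ⇒ (c0=4, c1=-767/128)
[Gauss-Seidel] macro 8: S0 reads c1=-767/128 → after 3×micro: -1; S1 reads c0=-1 → after 1×micro: -511/256 ⇒ (c0=-1, c1=-511/256)
[Gauss-Seidel] macro 9: S0 reads c1=-511/256 → after 3×micro: -1; S1 reads c0=-1 → after 1×micro: 1/512 ⇒ (c0=-1, c1=1/512)

first divergence at macro-step: 1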